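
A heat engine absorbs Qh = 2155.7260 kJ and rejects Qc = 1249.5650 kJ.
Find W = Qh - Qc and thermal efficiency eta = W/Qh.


W = 2155.7260 - 1249.5650 = 906.1610 kJ
eta = 906.1610 / 2155.7260 = 0.4204 = 42.0351%

W = 906.1610 kJ, eta = 42.0351%


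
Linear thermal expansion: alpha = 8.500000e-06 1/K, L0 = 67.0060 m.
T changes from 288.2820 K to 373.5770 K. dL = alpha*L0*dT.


dT = 85.2950 K
dL = 8.500000e-06 * 67.0060 * 85.2950 = 0.048580 m
L_final = 67.054580 m

dL = 0.048580 m


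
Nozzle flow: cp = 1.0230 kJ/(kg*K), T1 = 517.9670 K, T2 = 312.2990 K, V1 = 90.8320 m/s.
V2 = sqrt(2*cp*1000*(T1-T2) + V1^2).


dT = 205.6680 K
2*cp*1000*dT = 420796.7280
V1^2 = 8250.4522
V2 = sqrt(429047.1802) = 655.0169 m/s

655.0169 m/s


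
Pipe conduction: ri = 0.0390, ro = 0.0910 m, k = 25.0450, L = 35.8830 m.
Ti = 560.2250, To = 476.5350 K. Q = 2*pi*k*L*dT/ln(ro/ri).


dT = 83.6900 K
ln(ro/ri) = 0.8473
Q = 2*pi*25.0450*35.8830*83.6900 / 0.8473 = 557733.9837 W

557733.9837 W


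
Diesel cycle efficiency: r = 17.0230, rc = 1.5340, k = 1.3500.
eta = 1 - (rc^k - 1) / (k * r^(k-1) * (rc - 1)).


r^(k-1) = 2.6969
rc^k = 1.7818
eta = 0.5979 = 59.7867%

59.7867%


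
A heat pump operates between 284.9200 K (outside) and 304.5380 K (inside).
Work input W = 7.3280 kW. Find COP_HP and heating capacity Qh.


COP = 304.5380 / 19.6180 = 15.5234
Qh = 15.5234 * 7.3280 = 113.7555 kW

COP = 15.5234, Qh = 113.7555 kW


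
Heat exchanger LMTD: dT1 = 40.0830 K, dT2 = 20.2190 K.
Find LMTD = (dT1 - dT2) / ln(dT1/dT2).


dT1/dT2 = 1.9824
ln(dT1/dT2) = 0.6843
LMTD = 19.8640 / 0.6843 = 29.0270 K

29.0270 K


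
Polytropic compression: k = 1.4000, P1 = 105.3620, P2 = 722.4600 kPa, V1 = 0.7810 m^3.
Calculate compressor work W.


(k-1)/k = 0.2857
(P2/P1)^exp = 1.7334
W = 3.5000 * 105.3620 * 0.7810 * (1.7334 - 1) = 211.2191 kJ

211.2191 kJ


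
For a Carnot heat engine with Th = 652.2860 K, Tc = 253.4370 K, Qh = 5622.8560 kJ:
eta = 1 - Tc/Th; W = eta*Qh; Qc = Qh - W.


eta = 1 - 253.4370/652.2860 = 0.6115
W = 0.6115 * 5622.8560 = 3438.1705 kJ
Qc = 5622.8560 - 3438.1705 = 2184.6855 kJ

eta = 61.1463%, W = 3438.1705 kJ, Qc = 2184.6855 kJ


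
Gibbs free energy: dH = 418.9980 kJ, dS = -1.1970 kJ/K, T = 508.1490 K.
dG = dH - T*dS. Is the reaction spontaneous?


T*dS = 508.1490 * -1.1970 = -608.2544 kJ
dG = 418.9980 + 608.2544 = 1027.2524 kJ (non-spontaneous)

dG = 1027.2524 kJ, non-spontaneous


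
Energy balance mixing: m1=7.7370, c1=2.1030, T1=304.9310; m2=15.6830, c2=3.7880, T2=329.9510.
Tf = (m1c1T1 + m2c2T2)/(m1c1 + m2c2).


num = 24562.9715
den = 75.6781
Tf = 324.5717 K

324.5717 K


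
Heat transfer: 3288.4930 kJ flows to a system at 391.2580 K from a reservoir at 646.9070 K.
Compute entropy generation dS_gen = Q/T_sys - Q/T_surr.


dS_sys = 3288.4930/391.2580 = 8.4049 kJ/K
dS_surr = -3288.4930/646.9070 = -5.0834 kJ/K
dS_gen = 8.4049 - 5.0834 = 3.3215 kJ/K (irreversible)

dS_gen = 3.3215 kJ/K, irreversible


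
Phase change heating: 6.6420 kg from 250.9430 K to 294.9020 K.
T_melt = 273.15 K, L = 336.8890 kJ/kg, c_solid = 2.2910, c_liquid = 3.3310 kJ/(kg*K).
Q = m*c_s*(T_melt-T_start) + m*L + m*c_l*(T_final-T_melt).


Q1 (sensible, solid) = 6.6420 * 2.2910 * 22.2070 = 337.9200 kJ
Q2 (latent) = 6.6420 * 336.8890 = 2237.6167 kJ
Q3 (sensible, liquid) = 6.6420 * 3.3310 * 21.7520 = 481.2522 kJ
Q_total = 3056.7889 kJ

3056.7889 kJ


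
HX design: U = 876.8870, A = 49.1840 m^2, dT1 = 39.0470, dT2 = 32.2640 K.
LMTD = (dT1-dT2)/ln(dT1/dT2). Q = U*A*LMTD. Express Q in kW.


LMTD = 35.5477 K
Q = 876.8870 * 49.1840 * 35.5477 = 1533130.3424 W = 1533.1303 kW

1533.1303 kW


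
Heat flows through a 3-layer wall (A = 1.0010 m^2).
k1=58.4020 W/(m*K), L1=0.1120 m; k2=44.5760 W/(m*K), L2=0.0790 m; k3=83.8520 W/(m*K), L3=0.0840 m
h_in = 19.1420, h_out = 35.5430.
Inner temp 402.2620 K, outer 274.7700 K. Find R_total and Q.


R_conv_in = 1/(19.1420*1.0010) = 0.0522
R_1 = 0.1120/(58.4020*1.0010) = 0.0019
R_2 = 0.0790/(44.5760*1.0010) = 0.0018
R_3 = 0.0840/(83.8520*1.0010) = 0.0010
R_conv_out = 1/(35.5430*1.0010) = 0.0281
R_total = 0.0850 K/W
Q = 127.4920 / 0.0850 = 1500.2084 W

R_total = 0.0850 K/W, Q = 1500.2084 W


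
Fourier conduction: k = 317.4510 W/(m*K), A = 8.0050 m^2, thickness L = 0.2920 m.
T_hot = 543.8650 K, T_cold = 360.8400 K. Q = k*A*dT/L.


dT = 183.0250 K
Q = 317.4510 * 8.0050 * 183.0250 / 0.2920 = 1592815.9642 W

1592815.9642 W


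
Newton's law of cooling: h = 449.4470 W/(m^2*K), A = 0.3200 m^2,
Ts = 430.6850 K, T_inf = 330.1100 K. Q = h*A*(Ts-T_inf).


dT = 100.5750 K
Q = 449.4470 * 0.3200 * 100.5750 = 14465.0022 W

14465.0022 W


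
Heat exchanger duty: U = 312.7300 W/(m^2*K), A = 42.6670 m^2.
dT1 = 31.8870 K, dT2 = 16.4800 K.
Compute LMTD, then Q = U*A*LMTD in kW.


LMTD = 23.3421 K
Q = 312.7300 * 42.6670 * 23.3421 = 311460.0304 W = 311.4600 kW

311.4600 kW


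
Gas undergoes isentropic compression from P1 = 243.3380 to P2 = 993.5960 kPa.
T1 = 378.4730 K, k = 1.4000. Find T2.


(k-1)/k = 0.2857
(P2/P1)^exp = 1.4948
T2 = 378.4730 * 1.4948 = 565.7262 K

565.7262 K


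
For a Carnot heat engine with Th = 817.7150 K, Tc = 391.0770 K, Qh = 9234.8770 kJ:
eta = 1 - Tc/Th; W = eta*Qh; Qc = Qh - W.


eta = 1 - 391.0770/817.7150 = 0.5217
W = 0.5217 * 9234.8770 = 4818.2429 kJ
Qc = 9234.8770 - 4818.2429 = 4416.6341 kJ

eta = 52.1744%, W = 4818.2429 kJ, Qc = 4416.6341 kJ


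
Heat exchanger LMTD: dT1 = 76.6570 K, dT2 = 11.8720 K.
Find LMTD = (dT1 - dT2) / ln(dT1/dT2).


dT1/dT2 = 6.4570
ln(dT1/dT2) = 1.8652
LMTD = 64.7850 / 1.8652 = 34.7343 K

34.7343 K


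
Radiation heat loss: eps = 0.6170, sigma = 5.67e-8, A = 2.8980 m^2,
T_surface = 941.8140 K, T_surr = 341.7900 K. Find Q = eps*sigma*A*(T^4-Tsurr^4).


T^4 = 7.8679e+11
Tsurr^4 = 1.3647e+10
Q = 0.6170 * 5.67e-8 * 2.8980 * 7.7315e+11 = 78384.1395 W

78384.1395 W


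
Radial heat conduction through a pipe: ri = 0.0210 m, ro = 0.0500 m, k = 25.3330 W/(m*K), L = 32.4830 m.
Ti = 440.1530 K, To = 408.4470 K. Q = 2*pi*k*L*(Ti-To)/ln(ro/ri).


dT = 31.7060 K
ln(ro/ri) = 0.8675
Q = 2*pi*25.3330*32.4830*31.7060 / 0.8675 = 188970.6301 W

188970.6301 W


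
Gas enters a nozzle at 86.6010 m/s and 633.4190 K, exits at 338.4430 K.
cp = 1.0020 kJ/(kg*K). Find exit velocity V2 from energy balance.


dT = 294.9760 K
2*cp*1000*dT = 591131.9040
V1^2 = 7499.7332
V2 = sqrt(598631.6372) = 773.7129 m/s

773.7129 m/s


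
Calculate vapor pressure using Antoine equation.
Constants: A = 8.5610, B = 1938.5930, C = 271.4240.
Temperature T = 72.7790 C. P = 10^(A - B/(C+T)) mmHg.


C+T = 344.2030
B/(C+T) = 5.6321
log10(P) = 8.5610 - 5.6321 = 2.9289
P = 10^2.9289 = 848.9436 mmHg

848.9436 mmHg


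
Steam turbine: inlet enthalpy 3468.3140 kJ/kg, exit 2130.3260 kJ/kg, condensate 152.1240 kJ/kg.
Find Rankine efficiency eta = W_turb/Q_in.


W = 1337.9880 kJ/kg
Q_in = 3316.1900 kJ/kg
eta = 0.4035 = 40.3471%

eta = 40.3471%


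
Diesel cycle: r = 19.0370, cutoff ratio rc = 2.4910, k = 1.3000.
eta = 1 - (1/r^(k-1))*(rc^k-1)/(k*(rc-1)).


r^(k-1) = 2.4204
rc^k = 3.2756
eta = 0.5149 = 51.4948%

51.4948%


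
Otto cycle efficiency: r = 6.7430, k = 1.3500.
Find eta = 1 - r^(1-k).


r^(k-1) = 1.9503
eta = 1 - 1/1.9503 = 0.4873 = 48.7255%

48.7255%


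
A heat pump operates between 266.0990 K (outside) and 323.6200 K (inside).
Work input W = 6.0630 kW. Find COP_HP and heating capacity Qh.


COP = 323.6200 / 57.5210 = 5.6261
Qh = 5.6261 * 6.0630 = 34.1112 kW

COP = 5.6261, Qh = 34.1112 kW


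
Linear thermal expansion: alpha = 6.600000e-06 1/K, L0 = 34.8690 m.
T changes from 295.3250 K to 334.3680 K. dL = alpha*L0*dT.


dT = 39.0430 K
dL = 6.600000e-06 * 34.8690 * 39.0430 = 0.008985 m
L_final = 34.877985 m

dL = 0.008985 m


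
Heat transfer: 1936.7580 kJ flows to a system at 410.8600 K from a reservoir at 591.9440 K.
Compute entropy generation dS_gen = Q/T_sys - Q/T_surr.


dS_sys = 1936.7580/410.8600 = 4.7139 kJ/K
dS_surr = -1936.7580/591.9440 = -3.2719 kJ/K
dS_gen = 4.7139 - 3.2719 = 1.4421 kJ/K (irreversible)

dS_gen = 1.4421 kJ/K, irreversible


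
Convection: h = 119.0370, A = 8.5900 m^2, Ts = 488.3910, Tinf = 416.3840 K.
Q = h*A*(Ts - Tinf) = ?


dT = 72.0070 K
Q = 119.0370 * 8.5900 * 72.0070 = 73629.1615 W

73629.1615 W


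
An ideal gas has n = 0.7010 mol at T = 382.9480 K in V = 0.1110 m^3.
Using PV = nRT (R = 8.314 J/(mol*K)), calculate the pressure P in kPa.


P = nRT/V = 0.7010 * 8.314 * 382.9480 / 0.1110
= 2231.8646 / 0.1110 = 20106.8883 Pa = 20.1069 kPa

20.1069 kPa


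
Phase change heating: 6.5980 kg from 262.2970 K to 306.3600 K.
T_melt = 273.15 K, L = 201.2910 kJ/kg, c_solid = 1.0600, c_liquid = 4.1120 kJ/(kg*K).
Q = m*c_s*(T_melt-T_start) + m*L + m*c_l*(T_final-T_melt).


Q1 (sensible, solid) = 6.5980 * 1.0600 * 10.8530 = 75.9046 kJ
Q2 (latent) = 6.5980 * 201.2910 = 1328.1180 kJ
Q3 (sensible, liquid) = 6.5980 * 4.1120 * 33.2100 = 901.0197 kJ
Q_total = 2305.0423 kJ

2305.0423 kJ


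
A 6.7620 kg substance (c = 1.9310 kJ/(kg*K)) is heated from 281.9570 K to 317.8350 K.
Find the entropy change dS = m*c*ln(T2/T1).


T2/T1 = 1.1272
ln(T2/T1) = 0.1198
dS = 6.7620 * 1.9310 * 0.1198 = 1.5640 kJ/K

1.5640 kJ/K


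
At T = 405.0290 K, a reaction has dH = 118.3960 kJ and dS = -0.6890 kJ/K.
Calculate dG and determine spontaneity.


T*dS = 405.0290 * -0.6890 = -279.0650 kJ
dG = 118.3960 + 279.0650 = 397.4610 kJ (non-spontaneous)

dG = 397.4610 kJ, non-spontaneous


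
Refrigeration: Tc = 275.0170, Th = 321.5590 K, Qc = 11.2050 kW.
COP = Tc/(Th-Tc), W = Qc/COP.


COP = 275.0170 / 46.5420 = 5.9090
W = 11.2050 / 5.9090 = 1.8963 kW

COP = 5.9090, W = 1.8963 kW


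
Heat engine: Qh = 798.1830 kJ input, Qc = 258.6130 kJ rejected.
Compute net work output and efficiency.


W = 798.1830 - 258.6130 = 539.5700 kJ
eta = 539.5700 / 798.1830 = 0.6760 = 67.5998%

W = 539.5700 kJ, eta = 67.5998%


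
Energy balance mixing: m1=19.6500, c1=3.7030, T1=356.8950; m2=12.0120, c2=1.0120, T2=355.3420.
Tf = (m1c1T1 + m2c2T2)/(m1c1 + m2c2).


num = 30288.6785
den = 84.9201
Tf = 356.6727 K

356.6727 K


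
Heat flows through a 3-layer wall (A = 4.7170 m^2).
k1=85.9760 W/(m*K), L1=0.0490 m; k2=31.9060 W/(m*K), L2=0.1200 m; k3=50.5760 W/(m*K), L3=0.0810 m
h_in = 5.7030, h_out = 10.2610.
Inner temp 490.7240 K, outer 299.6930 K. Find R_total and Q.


R_conv_in = 1/(5.7030*4.7170) = 0.0372
R_1 = 0.0490/(85.9760*4.7170) = 0.0001
R_2 = 0.1200/(31.9060*4.7170) = 0.0008
R_3 = 0.0810/(50.5760*4.7170) = 0.0003
R_conv_out = 1/(10.2610*4.7170) = 0.0207
R_total = 0.0591 K/W
Q = 191.0310 / 0.0591 = 3232.7928 W

R_total = 0.0591 K/W, Q = 3232.7928 W


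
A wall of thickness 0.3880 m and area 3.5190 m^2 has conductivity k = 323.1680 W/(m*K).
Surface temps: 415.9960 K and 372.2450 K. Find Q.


dT = 43.7510 K
Q = 323.1680 * 3.5190 * 43.7510 / 0.3880 = 128234.2026 W

128234.2026 W


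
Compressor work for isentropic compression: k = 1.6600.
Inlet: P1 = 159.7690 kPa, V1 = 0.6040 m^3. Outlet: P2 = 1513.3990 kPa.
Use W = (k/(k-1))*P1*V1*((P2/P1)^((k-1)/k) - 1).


(k-1)/k = 0.3976
(P2/P1)^exp = 2.4447
W = 2.5152 * 159.7690 * 0.6040 * (2.4447 - 1) = 350.6560 kJ

350.6560 kJ


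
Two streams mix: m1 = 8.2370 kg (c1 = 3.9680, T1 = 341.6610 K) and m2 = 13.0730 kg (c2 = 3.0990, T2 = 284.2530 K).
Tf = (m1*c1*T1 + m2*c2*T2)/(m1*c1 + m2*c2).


num = 22682.9966
den = 73.1976
Tf = 309.8870 K

309.8870 K


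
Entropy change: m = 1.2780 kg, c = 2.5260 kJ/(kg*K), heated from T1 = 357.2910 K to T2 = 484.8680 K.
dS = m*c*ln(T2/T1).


T2/T1 = 1.3571
ln(T2/T1) = 0.3053
dS = 1.2780 * 2.5260 * 0.3053 = 0.9857 kJ/K

0.9857 kJ/K


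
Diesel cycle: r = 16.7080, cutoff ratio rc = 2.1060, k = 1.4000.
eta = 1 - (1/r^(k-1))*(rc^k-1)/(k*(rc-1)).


r^(k-1) = 3.0844
rc^k = 2.8369
eta = 0.6154 = 61.5383%

61.5383%


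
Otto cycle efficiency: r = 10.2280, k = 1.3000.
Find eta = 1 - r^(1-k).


r^(k-1) = 2.0088
eta = 1 - 1/2.0088 = 0.5022 = 50.2191%

50.2191%


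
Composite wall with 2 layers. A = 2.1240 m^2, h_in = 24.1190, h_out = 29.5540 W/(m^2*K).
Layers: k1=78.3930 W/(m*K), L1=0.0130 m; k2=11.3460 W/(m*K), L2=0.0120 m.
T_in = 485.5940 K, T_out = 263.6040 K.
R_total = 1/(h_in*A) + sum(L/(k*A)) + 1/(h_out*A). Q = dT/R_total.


R_conv_in = 1/(24.1190*2.1240) = 0.0195
R_1 = 0.0130/(78.3930*2.1240) = 7.8075e-05
R_2 = 0.0120/(11.3460*2.1240) = 0.0005
R_conv_out = 1/(29.5540*2.1240) = 0.0159
R_total = 0.0360 K/W
Q = 221.9900 / 0.0360 = 6161.8013 W

R_total = 0.0360 K/W, Q = 6161.8013 W


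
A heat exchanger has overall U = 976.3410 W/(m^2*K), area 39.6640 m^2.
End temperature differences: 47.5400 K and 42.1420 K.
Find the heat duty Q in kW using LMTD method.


LMTD = 44.7868 K
Q = 976.3410 * 39.6640 * 44.7868 = 1734395.0829 W = 1734.3951 kW

1734.3951 kW


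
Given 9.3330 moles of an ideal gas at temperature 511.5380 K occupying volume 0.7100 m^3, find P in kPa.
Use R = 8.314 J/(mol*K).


P = nRT/V = 9.3330 * 8.314 * 511.5380 / 0.7100
= 39692.5671 / 0.7100 = 55905.0240 Pa = 55.9050 kPa

55.9050 kPa


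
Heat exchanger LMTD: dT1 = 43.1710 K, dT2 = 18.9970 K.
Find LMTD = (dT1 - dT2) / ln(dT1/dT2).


dT1/dT2 = 2.2725
ln(dT1/dT2) = 0.8209
LMTD = 24.1740 / 0.8209 = 29.4486 K

29.4486 K


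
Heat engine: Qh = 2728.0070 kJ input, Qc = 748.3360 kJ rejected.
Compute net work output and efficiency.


W = 2728.0070 - 748.3360 = 1979.6710 kJ
eta = 1979.6710 / 2728.0070 = 0.7257 = 72.5684%

W = 1979.6710 kJ, eta = 72.5684%


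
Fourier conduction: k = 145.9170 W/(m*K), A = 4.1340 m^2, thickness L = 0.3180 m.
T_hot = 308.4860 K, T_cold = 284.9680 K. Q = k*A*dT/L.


dT = 23.5180 K
Q = 145.9170 * 4.1340 * 23.5180 / 0.3180 = 44611.7881 W

44611.7881 W


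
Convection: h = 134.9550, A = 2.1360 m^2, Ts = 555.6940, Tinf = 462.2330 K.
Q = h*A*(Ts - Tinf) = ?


dT = 93.4610 K
Q = 134.9550 * 2.1360 * 93.4610 = 26941.4305 W

26941.4305 W


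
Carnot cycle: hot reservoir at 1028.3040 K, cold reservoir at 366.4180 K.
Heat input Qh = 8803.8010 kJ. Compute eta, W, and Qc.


eta = 1 - 366.4180/1028.3040 = 0.6437
W = 0.6437 * 8803.8010 = 5666.7217 kJ
Qc = 8803.8010 - 5666.7217 = 3137.0793 kJ

eta = 64.3668%, W = 5666.7217 kJ, Qc = 3137.0793 kJ


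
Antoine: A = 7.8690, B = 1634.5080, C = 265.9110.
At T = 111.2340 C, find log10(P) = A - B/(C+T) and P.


C+T = 377.1450
B/(C+T) = 4.3339
log10(P) = 7.8690 - 4.3339 = 3.5351
P = 10^3.5351 = 3428.4822 mmHg

3428.4822 mmHg


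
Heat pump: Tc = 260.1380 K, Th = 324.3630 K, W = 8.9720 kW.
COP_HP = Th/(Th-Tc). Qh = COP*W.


COP = 324.3630 / 64.2250 = 5.0504
Qh = 5.0504 * 8.9720 = 45.3123 kW

COP = 5.0504, Qh = 45.3123 kW


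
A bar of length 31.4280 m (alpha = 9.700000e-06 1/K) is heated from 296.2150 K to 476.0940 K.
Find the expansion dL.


dT = 179.8790 K
dL = 9.700000e-06 * 31.4280 * 179.8790 = 0.054836 m
L_final = 31.482836 m

dL = 0.054836 m


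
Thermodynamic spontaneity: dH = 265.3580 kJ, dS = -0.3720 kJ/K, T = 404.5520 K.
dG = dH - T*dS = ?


T*dS = 404.5520 * -0.3720 = -150.4933 kJ
dG = 265.3580 + 150.4933 = 415.8513 kJ (non-spontaneous)

dG = 415.8513 kJ, non-spontaneous


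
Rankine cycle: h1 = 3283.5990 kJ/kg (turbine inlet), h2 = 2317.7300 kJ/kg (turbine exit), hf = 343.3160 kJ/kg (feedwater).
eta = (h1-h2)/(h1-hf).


W = 965.8690 kJ/kg
Q_in = 2940.2830 kJ/kg
eta = 0.3285 = 32.8495%

eta = 32.8495%


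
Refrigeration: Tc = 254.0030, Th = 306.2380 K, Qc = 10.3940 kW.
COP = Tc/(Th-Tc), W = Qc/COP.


COP = 254.0030 / 52.2350 = 4.8627
W = 10.3940 / 4.8627 = 2.1375 kW

COP = 4.8627, W = 2.1375 kW


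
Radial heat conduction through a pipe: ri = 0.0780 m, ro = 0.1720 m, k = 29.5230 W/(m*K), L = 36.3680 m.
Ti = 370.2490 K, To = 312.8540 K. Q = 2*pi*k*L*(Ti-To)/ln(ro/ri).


dT = 57.3950 K
ln(ro/ri) = 0.7908
Q = 2*pi*29.5230*36.3680*57.3950 / 0.7908 = 489637.9304 W

489637.9304 W


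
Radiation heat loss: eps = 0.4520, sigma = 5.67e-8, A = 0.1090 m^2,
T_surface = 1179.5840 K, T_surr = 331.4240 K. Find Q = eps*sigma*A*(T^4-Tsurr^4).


T^4 = 1.9360e+12
Tsurr^4 = 1.2065e+10
Q = 0.4520 * 5.67e-8 * 0.1090 * 1.9240e+12 = 5374.6296 W

5374.6296 W


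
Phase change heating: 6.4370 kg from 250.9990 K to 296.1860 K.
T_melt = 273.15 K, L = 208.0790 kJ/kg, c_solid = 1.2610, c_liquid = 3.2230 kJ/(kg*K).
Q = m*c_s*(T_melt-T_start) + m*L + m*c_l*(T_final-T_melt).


Q1 (sensible, solid) = 6.4370 * 1.2610 * 22.1510 = 179.8009 kJ
Q2 (latent) = 6.4370 * 208.0790 = 1339.4045 kJ
Q3 (sensible, liquid) = 6.4370 * 3.2230 * 23.0360 = 477.9152 kJ
Q_total = 1997.1207 kJ

1997.1207 kJ


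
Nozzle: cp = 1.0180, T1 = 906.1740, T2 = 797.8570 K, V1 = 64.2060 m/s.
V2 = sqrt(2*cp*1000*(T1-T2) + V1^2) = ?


dT = 108.3170 K
2*cp*1000*dT = 220533.4120
V1^2 = 4122.4104
V2 = sqrt(224655.8224) = 473.9787 m/s

473.9787 m/s


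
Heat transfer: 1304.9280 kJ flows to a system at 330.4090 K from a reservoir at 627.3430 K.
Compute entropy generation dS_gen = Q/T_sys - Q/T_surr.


dS_sys = 1304.9280/330.4090 = 3.9494 kJ/K
dS_surr = -1304.9280/627.3430 = -2.0801 kJ/K
dS_gen = 3.9494 - 2.0801 = 1.8693 kJ/K (irreversible)

dS_gen = 1.8693 kJ/K, irreversible


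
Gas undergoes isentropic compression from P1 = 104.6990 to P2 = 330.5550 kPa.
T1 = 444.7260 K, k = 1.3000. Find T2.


(k-1)/k = 0.2308
(P2/P1)^exp = 1.3038
T2 = 444.7260 * 1.3038 = 579.8503 K

579.8503 K


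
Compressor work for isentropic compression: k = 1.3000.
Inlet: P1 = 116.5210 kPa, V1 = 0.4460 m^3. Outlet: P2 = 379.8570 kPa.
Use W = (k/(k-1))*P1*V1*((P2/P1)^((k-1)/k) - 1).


(k-1)/k = 0.2308
(P2/P1)^exp = 1.3135
W = 4.3333 * 116.5210 * 0.4460 * (1.3135 - 1) = 70.6020 kJ

70.6020 kJ


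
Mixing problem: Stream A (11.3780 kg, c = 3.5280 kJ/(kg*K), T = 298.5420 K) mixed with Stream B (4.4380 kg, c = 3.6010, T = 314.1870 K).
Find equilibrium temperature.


num = 17005.0460
den = 56.1228
Tf = 302.9970 K

302.9970 K


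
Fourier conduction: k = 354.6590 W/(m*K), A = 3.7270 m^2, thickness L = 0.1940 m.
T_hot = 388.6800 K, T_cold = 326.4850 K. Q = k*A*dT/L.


dT = 62.1950 K
Q = 354.6590 * 3.7270 * 62.1950 / 0.1940 = 423764.0594 W

423764.0594 W


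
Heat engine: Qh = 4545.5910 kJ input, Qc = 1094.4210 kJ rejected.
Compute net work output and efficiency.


W = 4545.5910 - 1094.4210 = 3451.1700 kJ
eta = 3451.1700 / 4545.5910 = 0.7592 = 75.9235%

W = 3451.1700 kJ, eta = 75.9235%


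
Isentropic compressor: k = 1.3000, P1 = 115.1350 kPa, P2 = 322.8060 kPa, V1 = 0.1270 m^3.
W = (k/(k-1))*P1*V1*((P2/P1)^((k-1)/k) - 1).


(k-1)/k = 0.2308
(P2/P1)^exp = 1.2686
W = 4.3333 * 115.1350 * 0.1270 * (1.2686 - 1) = 17.0189 kJ

17.0189 kJ


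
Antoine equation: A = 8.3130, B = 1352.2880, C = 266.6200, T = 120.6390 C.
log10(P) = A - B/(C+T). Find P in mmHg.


C+T = 387.2590
B/(C+T) = 3.4919
log10(P) = 8.3130 - 3.4919 = 4.8211
P = 10^4.8211 = 66229.6943 mmHg

66229.6943 mmHg


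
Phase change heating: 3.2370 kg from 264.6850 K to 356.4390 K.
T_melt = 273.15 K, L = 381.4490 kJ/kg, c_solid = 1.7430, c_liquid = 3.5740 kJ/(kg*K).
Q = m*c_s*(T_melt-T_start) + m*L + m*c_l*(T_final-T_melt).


Q1 (sensible, solid) = 3.2370 * 1.7430 * 8.4650 = 47.7603 kJ
Q2 (latent) = 3.2370 * 381.4490 = 1234.7504 kJ
Q3 (sensible, liquid) = 3.2370 * 3.5740 * 83.2890 = 963.5736 kJ
Q_total = 2246.0843 kJ

2246.0843 kJ


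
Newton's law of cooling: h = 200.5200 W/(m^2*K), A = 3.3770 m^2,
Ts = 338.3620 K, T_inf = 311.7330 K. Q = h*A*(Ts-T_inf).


dT = 26.6290 K
Q = 200.5200 * 3.3770 * 26.6290 = 18031.9882 W

18031.9882 W


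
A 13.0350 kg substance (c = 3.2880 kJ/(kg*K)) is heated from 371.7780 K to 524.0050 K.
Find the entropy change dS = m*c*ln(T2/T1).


T2/T1 = 1.4095
ln(T2/T1) = 0.3432
dS = 13.0350 * 3.2880 * 0.3432 = 14.7094 kJ/K

14.7094 kJ/K


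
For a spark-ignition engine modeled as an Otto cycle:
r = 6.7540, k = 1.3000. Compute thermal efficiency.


r^(k-1) = 1.7737
eta = 1 - 1/1.7737 = 0.4362 = 43.6191%

43.6191%


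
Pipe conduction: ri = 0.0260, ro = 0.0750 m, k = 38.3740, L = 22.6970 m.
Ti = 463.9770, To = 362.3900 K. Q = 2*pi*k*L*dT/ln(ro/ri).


dT = 101.5870 K
ln(ro/ri) = 1.0594
Q = 2*pi*38.3740*22.6970*101.5870 / 1.0594 = 524767.6052 W

524767.6052 W


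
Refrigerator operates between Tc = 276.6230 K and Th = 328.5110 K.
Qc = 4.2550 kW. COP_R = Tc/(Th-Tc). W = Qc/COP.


COP = 276.6230 / 51.8880 = 5.3312
W = 4.2550 / 5.3312 = 0.7981 kW

COP = 5.3312, W = 0.7981 kW


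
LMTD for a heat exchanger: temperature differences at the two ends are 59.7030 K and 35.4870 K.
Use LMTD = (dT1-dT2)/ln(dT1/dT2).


dT1/dT2 = 1.6824
ln(dT1/dT2) = 0.5202
LMTD = 24.2160 / 0.5202 = 46.5499 K

46.5499 K


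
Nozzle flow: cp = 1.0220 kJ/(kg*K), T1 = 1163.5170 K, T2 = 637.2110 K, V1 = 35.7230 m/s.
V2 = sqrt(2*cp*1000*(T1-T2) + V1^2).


dT = 526.3060 K
2*cp*1000*dT = 1075769.4640
V1^2 = 1276.1327
V2 = sqrt(1077045.5967) = 1037.8081 m/s

1037.8081 m/s


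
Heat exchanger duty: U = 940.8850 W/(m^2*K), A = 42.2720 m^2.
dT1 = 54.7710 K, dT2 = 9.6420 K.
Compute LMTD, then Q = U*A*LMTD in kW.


LMTD = 25.9805 K
Q = 940.8850 * 42.2720 * 25.9805 = 1033325.5232 W = 1033.3255 kW

1033.3255 kW


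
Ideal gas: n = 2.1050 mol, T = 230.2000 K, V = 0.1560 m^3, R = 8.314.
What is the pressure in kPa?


P = nRT/V = 2.1050 * 8.314 * 230.2000 / 0.1560
= 4028.7233 / 0.1560 = 25825.1493 Pa = 25.8251 kPa

25.8251 kPa


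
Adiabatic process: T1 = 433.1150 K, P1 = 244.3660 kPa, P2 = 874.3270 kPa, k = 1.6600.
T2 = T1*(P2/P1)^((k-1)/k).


(k-1)/k = 0.3976
(P2/P1)^exp = 1.6600
T2 = 433.1150 * 1.6600 = 718.9893 K

718.9893 K


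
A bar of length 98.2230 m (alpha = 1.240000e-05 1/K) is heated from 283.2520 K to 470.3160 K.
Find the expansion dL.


dT = 187.0640 K
dL = 1.240000e-05 * 98.2230 * 187.0640 = 0.227837 m
L_final = 98.450837 m

dL = 0.227837 m


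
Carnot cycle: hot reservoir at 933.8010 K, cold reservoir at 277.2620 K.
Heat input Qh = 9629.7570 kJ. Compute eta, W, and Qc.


eta = 1 - 277.2620/933.8010 = 0.7031
W = 0.7031 * 9629.7570 = 6770.5122 kJ
Qc = 9629.7570 - 6770.5122 = 2859.2448 kJ

eta = 70.3082%, W = 6770.5122 kJ, Qc = 2859.2448 kJ


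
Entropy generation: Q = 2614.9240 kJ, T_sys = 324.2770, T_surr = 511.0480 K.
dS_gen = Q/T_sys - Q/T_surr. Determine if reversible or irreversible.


dS_sys = 2614.9240/324.2770 = 8.0639 kJ/K
dS_surr = -2614.9240/511.0480 = -5.1168 kJ/K
dS_gen = 8.0639 - 5.1168 = 2.9471 kJ/K (irreversible)

dS_gen = 2.9471 kJ/K, irreversible


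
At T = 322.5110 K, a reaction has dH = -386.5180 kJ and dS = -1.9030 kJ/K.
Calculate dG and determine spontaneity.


T*dS = 322.5110 * -1.9030 = -613.7384 kJ
dG = -386.5180 + 613.7384 = 227.2204 kJ (non-spontaneous)

dG = 227.2204 kJ, non-spontaneous


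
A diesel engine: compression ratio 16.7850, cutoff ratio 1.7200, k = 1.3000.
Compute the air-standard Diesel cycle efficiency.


r^(k-1) = 2.3306
rc^k = 2.0239
eta = 0.5306 = 53.0645%

53.0645%


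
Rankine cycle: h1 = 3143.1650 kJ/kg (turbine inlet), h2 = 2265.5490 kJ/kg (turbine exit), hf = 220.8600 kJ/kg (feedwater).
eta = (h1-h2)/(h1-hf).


W = 877.6160 kJ/kg
Q_in = 2922.3050 kJ/kg
eta = 0.3003 = 30.0316%

eta = 30.0316%


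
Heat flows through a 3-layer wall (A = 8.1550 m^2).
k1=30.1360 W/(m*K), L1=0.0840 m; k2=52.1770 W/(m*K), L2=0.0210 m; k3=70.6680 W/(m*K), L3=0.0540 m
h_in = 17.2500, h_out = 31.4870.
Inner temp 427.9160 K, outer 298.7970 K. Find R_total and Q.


R_conv_in = 1/(17.2500*8.1550) = 0.0071
R_1 = 0.0840/(30.1360*8.1550) = 0.0003
R_2 = 0.0210/(52.1770*8.1550) = 4.9353e-05
R_3 = 0.0540/(70.6680*8.1550) = 9.3702e-05
R_conv_out = 1/(31.4870*8.1550) = 0.0039
R_total = 0.0115 K/W
Q = 129.1190 / 0.0115 = 11239.5285 W

R_total = 0.0115 K/W, Q = 11239.5285 W


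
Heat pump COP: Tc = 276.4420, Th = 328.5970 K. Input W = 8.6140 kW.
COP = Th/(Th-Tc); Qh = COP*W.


COP = 328.5970 / 52.1550 = 6.3004
Qh = 6.3004 * 8.6140 = 54.2716 kW

COP = 6.3004, Qh = 54.2716 kW


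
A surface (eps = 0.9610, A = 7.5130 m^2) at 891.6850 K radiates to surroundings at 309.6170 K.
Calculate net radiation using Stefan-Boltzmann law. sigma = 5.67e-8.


T^4 = 6.3219e+11
Tsurr^4 = 9.1897e+09
Q = 0.9610 * 5.67e-8 * 7.5130 * 6.2300e+11 = 255038.8365 W

255038.8365 W


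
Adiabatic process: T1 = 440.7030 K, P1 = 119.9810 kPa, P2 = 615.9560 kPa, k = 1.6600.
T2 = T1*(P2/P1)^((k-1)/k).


(k-1)/k = 0.3976
(P2/P1)^exp = 1.9163
T2 = 440.7030 * 1.9163 = 844.5182 K

844.5182 K


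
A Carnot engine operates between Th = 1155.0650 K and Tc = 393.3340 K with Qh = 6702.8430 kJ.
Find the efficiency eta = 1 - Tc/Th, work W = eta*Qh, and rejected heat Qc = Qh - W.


eta = 1 - 393.3340/1155.0650 = 0.6595
W = 0.6595 * 6702.8430 = 4420.3255 kJ
Qc = 6702.8430 - 4420.3255 = 2282.5175 kJ

eta = 65.9470%, W = 4420.3255 kJ, Qc = 2282.5175 kJ


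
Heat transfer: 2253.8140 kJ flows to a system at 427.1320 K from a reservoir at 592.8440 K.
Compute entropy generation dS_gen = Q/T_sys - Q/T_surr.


dS_sys = 2253.8140/427.1320 = 5.2766 kJ/K
dS_surr = -2253.8140/592.8440 = -3.8017 kJ/K
dS_gen = 5.2766 - 3.8017 = 1.4749 kJ/K (irreversible)

dS_gen = 1.4749 kJ/K, irreversible


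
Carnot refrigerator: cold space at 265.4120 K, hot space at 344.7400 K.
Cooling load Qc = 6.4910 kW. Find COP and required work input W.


COP = 265.4120 / 79.3280 = 3.3458
W = 6.4910 / 3.3458 = 1.9401 kW

COP = 3.3458, W = 1.9401 kW


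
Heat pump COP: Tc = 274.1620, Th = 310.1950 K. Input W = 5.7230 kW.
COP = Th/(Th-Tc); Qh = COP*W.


COP = 310.1950 / 36.0330 = 8.6086
Qh = 8.6086 * 5.7230 = 49.2672 kW

COP = 8.6086, Qh = 49.2672 kW


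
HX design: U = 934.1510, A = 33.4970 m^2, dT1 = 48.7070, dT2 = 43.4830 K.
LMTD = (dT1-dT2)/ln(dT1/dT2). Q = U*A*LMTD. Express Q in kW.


LMTD = 46.0456 K
Q = 934.1510 * 33.4970 * 46.0456 = 1440825.3119 W = 1440.8253 kW

1440.8253 kW


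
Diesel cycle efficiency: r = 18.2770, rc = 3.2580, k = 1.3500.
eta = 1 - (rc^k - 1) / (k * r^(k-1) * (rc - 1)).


r^(k-1) = 2.7648
rc^k = 4.9259
eta = 0.5342 = 53.4186%

53.4186%


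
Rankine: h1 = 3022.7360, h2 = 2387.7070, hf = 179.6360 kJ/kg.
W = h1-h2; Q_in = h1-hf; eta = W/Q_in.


W = 635.0290 kJ/kg
Q_in = 2843.1000 kJ/kg
eta = 0.2234 = 22.3358%

eta = 22.3358%


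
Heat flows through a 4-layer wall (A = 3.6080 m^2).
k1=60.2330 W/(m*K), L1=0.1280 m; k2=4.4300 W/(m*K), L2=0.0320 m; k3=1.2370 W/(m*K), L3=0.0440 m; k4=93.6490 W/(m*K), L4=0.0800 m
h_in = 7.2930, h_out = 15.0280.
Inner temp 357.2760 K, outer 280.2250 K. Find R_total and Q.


R_conv_in = 1/(7.2930*3.6080) = 0.0380
R_1 = 0.1280/(60.2330*3.6080) = 0.0006
R_2 = 0.0320/(4.4300*3.6080) = 0.0020
R_3 = 0.0440/(1.2370*3.6080) = 0.0099
R_4 = 0.0800/(93.6490*3.6080) = 0.0002
R_conv_out = 1/(15.0280*3.6080) = 0.0184
R_total = 0.0691 K/W
Q = 77.0510 / 0.0691 = 1114.5279 W

R_total = 0.0691 K/W, Q = 1114.5279 W


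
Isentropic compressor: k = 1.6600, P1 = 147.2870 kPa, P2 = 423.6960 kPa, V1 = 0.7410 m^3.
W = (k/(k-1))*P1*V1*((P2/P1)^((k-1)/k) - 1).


(k-1)/k = 0.3976
(P2/P1)^exp = 1.5221
W = 2.5152 * 147.2870 * 0.7410 * (1.5221 - 1) = 143.3247 kJ

143.3247 kJ


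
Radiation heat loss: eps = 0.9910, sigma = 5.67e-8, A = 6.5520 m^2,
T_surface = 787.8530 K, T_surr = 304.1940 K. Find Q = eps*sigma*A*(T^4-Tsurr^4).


T^4 = 3.8528e+11
Tsurr^4 = 8.5625e+09
Q = 0.9910 * 5.67e-8 * 6.5520 * 3.7672e+11 = 138691.7912 W

138691.7912 W


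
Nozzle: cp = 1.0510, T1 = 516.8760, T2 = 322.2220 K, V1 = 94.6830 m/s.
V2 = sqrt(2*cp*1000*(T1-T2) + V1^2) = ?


dT = 194.6540 K
2*cp*1000*dT = 409162.7080
V1^2 = 8964.8705
V2 = sqrt(418127.5785) = 646.6279 m/s

646.6279 m/s


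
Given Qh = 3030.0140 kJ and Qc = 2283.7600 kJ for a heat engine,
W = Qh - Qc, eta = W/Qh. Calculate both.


W = 3030.0140 - 2283.7600 = 746.2540 kJ
eta = 746.2540 / 3030.0140 = 0.2463 = 24.6287%

W = 746.2540 kJ, eta = 24.6287%


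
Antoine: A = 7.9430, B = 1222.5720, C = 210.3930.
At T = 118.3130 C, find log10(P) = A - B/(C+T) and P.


C+T = 328.7060
B/(C+T) = 3.7193
log10(P) = 7.9430 - 3.7193 = 4.2237
P = 10^4.2237 = 16736.0133 mmHg

16736.0133 mmHg


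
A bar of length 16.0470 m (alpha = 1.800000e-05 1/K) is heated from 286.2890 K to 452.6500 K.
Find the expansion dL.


dT = 166.3610 K
dL = 1.800000e-05 * 16.0470 * 166.3610 = 0.048053 m
L_final = 16.095053 m

dL = 0.048053 m


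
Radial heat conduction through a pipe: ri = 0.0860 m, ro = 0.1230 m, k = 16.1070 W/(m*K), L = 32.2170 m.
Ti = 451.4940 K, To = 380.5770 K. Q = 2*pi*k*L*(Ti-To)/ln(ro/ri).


dT = 70.9170 K
ln(ro/ri) = 0.3578
Q = 2*pi*16.1070*32.2170*70.9170 / 0.3578 = 646166.8347 W

646166.8347 W


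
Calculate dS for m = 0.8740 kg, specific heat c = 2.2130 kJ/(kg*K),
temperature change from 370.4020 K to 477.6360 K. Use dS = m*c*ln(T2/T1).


T2/T1 = 1.2895
ln(T2/T1) = 0.2543
dS = 0.8740 * 2.2130 * 0.2543 = 0.4918 kJ/K

0.4918 kJ/K


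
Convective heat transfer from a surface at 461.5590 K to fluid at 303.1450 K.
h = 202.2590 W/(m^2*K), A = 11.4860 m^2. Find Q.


dT = 158.4140 K
Q = 202.2590 * 11.4860 * 158.4140 = 368018.9889 W

368018.9889 W


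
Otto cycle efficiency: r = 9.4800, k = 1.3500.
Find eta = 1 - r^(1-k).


r^(k-1) = 2.1973
eta = 1 - 1/2.1973 = 0.5449 = 54.4889%

54.4889%


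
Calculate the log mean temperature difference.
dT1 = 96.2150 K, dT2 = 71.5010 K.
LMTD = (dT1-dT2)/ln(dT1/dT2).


dT1/dT2 = 1.3456
ln(dT1/dT2) = 0.2969
LMTD = 24.7140 / 0.2969 = 83.2475 K

83.2475 K


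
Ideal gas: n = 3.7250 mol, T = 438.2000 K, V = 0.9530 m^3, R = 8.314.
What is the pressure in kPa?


P = nRT/V = 3.7250 * 8.314 * 438.2000 / 0.9530
= 13570.9006 / 0.9530 = 14240.1895 Pa = 14.2402 kPa

14.2402 kPa


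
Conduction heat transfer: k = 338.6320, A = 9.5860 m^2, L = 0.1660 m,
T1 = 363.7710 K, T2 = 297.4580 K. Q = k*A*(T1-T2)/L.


dT = 66.3130 K
Q = 338.6320 * 9.5860 * 66.3130 / 0.1660 = 1296749.2577 W

1296749.2577 W


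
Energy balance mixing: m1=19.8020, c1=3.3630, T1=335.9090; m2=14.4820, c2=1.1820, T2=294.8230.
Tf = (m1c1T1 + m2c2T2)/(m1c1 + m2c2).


num = 27416.2650
den = 83.7118
Tf = 327.5076 K

327.5076 K


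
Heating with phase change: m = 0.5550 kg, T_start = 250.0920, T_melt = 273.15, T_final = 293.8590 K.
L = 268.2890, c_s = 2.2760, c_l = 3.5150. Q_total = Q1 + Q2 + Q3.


Q1 (sensible, solid) = 0.5550 * 2.2760 * 23.0580 = 29.1264 kJ
Q2 (latent) = 0.5550 * 268.2890 = 148.9004 kJ
Q3 (sensible, liquid) = 0.5550 * 3.5150 * 20.7090 = 40.3996 kJ
Q_total = 218.4264 kJ

218.4264 kJ


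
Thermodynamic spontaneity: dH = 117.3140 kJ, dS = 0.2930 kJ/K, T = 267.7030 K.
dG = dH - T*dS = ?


T*dS = 267.7030 * 0.2930 = 78.4370 kJ
dG = 117.3140 - 78.4370 = 38.8770 kJ (non-spontaneous)

dG = 38.8770 kJ, non-spontaneous


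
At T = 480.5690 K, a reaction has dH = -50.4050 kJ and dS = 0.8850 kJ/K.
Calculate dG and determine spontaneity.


T*dS = 480.5690 * 0.8850 = 425.3036 kJ
dG = -50.4050 - 425.3036 = -475.7086 kJ (spontaneous)

dG = -475.7086 kJ, spontaneous


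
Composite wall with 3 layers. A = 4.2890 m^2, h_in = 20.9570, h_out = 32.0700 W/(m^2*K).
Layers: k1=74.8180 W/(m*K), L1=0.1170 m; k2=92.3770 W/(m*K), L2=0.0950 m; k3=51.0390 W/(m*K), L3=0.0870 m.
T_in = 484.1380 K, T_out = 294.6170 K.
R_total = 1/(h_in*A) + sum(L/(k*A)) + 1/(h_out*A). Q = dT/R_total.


R_conv_in = 1/(20.9570*4.2890) = 0.0111
R_1 = 0.1170/(74.8180*4.2890) = 0.0004
R_2 = 0.0950/(92.3770*4.2890) = 0.0002
R_3 = 0.0870/(51.0390*4.2890) = 0.0004
R_conv_out = 1/(32.0700*4.2890) = 0.0073
R_total = 0.0194 K/W
Q = 189.5210 / 0.0194 = 9770.4493 W

R_total = 0.0194 K/W, Q = 9770.4493 W


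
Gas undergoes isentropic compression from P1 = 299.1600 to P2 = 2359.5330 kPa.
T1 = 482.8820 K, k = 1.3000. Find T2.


(k-1)/k = 0.2308
(P2/P1)^exp = 1.6106
T2 = 482.8820 * 1.6106 = 777.7198 K

777.7198 K


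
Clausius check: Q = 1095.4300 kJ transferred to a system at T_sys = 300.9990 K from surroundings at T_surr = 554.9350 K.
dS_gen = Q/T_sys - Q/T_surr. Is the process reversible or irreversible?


dS_sys = 1095.4300/300.9990 = 3.6393 kJ/K
dS_surr = -1095.4300/554.9350 = -1.9740 kJ/K
dS_gen = 3.6393 - 1.9740 = 1.6653 kJ/K (irreversible)

dS_gen = 1.6653 kJ/K, irreversible


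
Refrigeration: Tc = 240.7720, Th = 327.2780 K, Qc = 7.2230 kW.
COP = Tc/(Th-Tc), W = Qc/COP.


COP = 240.7720 / 86.5060 = 2.7833
W = 7.2230 / 2.7833 = 2.5951 kW

COP = 2.7833, W = 2.5951 kW


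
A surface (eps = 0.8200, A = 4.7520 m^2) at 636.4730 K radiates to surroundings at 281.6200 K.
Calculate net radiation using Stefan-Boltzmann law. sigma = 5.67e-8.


T^4 = 1.6410e+11
Tsurr^4 = 6.2900e+09
Q = 0.8200 * 5.67e-8 * 4.7520 * 1.5781e+11 = 34867.3982 W

34867.3982 W


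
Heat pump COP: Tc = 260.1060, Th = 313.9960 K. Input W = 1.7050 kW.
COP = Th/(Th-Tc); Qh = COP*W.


COP = 313.9960 / 53.8900 = 5.8266
Qh = 5.8266 * 1.7050 = 9.9344 kW

COP = 5.8266, Qh = 9.9344 kW


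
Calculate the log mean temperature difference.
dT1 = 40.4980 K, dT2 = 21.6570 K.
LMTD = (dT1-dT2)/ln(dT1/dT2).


dT1/dT2 = 1.8700
ln(dT1/dT2) = 0.6259
LMTD = 18.8410 / 0.6259 = 30.1011 K

30.1011 K


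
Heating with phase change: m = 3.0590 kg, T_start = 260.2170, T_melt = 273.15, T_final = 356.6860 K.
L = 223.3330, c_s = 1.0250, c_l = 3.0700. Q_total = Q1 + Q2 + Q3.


Q1 (sensible, solid) = 3.0590 * 1.0250 * 12.9330 = 40.5511 kJ
Q2 (latent) = 3.0590 * 223.3330 = 683.1756 kJ
Q3 (sensible, liquid) = 3.0590 * 3.0700 * 83.5360 = 784.4974 kJ
Q_total = 1508.2242 kJ

1508.2242 kJ


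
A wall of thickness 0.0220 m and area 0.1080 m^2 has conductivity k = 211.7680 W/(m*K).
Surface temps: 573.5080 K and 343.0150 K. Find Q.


dT = 230.4930 K
Q = 211.7680 * 0.1080 * 230.4930 / 0.0220 = 239617.8407 W

239617.8407 W


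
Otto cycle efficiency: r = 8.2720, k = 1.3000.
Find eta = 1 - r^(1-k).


r^(k-1) = 1.8849
eta = 1 - 1/1.8849 = 0.4695 = 46.9462%

46.9462%


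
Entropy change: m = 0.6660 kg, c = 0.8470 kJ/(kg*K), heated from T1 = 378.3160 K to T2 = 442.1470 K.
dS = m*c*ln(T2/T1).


T2/T1 = 1.1687
ln(T2/T1) = 0.1559
dS = 0.6660 * 0.8470 * 0.1559 = 0.0880 kJ/K

0.0880 kJ/K


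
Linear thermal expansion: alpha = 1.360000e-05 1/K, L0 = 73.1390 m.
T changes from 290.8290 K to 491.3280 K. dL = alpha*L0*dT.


dT = 200.4990 K
dL = 1.360000e-05 * 73.1390 * 200.4990 = 0.199434 m
L_final = 73.338434 m

dL = 0.199434 m


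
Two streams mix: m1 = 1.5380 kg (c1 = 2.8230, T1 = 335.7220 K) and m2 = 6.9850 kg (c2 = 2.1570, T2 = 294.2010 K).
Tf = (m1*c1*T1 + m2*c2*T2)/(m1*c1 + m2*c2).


num = 5890.2511
den = 19.4084
Tf = 303.4895 K

303.4895 K


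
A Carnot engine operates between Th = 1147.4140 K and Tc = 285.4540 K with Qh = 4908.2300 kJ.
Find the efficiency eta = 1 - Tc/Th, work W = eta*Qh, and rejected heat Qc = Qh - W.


eta = 1 - 285.4540/1147.4140 = 0.7512
W = 0.7512 * 4908.2300 = 3687.1591 kJ
Qc = 4908.2300 - 3687.1591 = 1221.0709 kJ

eta = 75.1220%, W = 3687.1591 kJ, Qc = 1221.0709 kJ


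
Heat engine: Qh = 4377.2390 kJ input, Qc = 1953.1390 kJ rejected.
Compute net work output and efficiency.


W = 4377.2390 - 1953.1390 = 2424.1000 kJ
eta = 2424.1000 / 4377.2390 = 0.5538 = 55.3797%

W = 2424.1000 kJ, eta = 55.3797%


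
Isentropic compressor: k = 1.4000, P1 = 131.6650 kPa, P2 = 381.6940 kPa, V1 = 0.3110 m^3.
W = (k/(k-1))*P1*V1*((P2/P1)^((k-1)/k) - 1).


(k-1)/k = 0.2857
(P2/P1)^exp = 1.3554
W = 3.5000 * 131.6650 * 0.3110 * (1.3554 - 1) = 50.9361 kJ

50.9361 kJ


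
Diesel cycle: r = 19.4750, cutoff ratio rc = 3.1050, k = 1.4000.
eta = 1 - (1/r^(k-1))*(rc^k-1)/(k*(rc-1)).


r^(k-1) = 3.2794
rc^k = 4.8852
eta = 0.5980 = 59.7980%

59.7980%


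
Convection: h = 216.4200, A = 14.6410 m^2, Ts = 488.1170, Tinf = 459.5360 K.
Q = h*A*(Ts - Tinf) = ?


dT = 28.5810 K
Q = 216.4200 * 14.6410 * 28.5810 = 90561.9058 W

90561.9058 W


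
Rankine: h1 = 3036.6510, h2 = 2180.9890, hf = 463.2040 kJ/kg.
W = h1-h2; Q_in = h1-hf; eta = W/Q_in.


W = 855.6620 kJ/kg
Q_in = 2573.4470 kJ/kg
eta = 0.3325 = 33.2496%

eta = 33.2496%


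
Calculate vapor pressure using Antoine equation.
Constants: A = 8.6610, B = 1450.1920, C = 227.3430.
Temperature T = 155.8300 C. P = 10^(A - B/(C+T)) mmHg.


C+T = 383.1730
B/(C+T) = 3.7847
log10(P) = 8.6610 - 3.7847 = 4.8763
P = 10^4.8763 = 75215.5172 mmHg

75215.5172 mmHg


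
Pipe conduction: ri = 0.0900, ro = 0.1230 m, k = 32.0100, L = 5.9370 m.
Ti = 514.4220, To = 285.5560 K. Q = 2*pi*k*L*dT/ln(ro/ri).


dT = 228.8660 K
ln(ro/ri) = 0.3124
Q = 2*pi*32.0100*5.9370*228.8660 / 0.3124 = 874858.9508 W

874858.9508 W


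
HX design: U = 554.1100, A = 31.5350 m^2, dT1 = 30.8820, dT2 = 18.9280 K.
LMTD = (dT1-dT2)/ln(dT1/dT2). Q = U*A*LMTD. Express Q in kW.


LMTD = 24.4193 K
Q = 554.1100 * 31.5350 * 24.4193 = 426699.0870 W = 426.6991 kW

426.6991 kW


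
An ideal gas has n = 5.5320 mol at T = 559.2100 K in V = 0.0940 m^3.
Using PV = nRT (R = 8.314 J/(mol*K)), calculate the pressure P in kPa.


P = nRT/V = 5.5320 * 8.314 * 559.2100 / 0.0940
= 25719.7724 / 0.0940 = 273614.5997 Pa = 273.6146 kPa

273.6146 kPa


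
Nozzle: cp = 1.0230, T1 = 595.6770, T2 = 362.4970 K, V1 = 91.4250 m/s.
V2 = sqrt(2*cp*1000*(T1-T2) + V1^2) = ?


dT = 233.1800 K
2*cp*1000*dT = 477086.2800
V1^2 = 8358.5306
V2 = sqrt(485444.8106) = 696.7387 m/s

696.7387 m/s


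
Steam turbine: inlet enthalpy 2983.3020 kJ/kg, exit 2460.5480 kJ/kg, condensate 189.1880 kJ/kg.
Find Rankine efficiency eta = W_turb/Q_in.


W = 522.7540 kJ/kg
Q_in = 2794.1140 kJ/kg
eta = 0.1871 = 18.7091%

eta = 18.7091%


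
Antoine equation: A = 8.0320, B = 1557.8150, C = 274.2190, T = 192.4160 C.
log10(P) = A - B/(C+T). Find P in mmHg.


C+T = 466.6350
B/(C+T) = 3.3384
log10(P) = 8.0320 - 3.3384 = 4.6936
P = 10^4.6936 = 49385.3875 mmHg

49385.3875 mmHg


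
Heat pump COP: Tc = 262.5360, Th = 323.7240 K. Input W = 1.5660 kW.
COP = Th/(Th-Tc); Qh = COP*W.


COP = 323.7240 / 61.1880 = 5.2906
Qh = 5.2906 * 1.5660 = 8.2852 kW

COP = 5.2906, Qh = 8.2852 kW


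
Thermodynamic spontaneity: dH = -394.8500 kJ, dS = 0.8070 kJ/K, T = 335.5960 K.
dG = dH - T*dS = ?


T*dS = 335.5960 * 0.8070 = 270.8260 kJ
dG = -394.8500 - 270.8260 = -665.6760 kJ (spontaneous)

dG = -665.6760 kJ, spontaneous


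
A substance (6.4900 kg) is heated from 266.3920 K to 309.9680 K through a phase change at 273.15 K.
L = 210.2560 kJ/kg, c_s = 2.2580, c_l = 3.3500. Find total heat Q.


Q1 (sensible, solid) = 6.4900 * 2.2580 * 6.7580 = 99.0346 kJ
Q2 (latent) = 6.4900 * 210.2560 = 1364.5614 kJ
Q3 (sensible, liquid) = 6.4900 * 3.3500 * 36.8180 = 800.4785 kJ
Q_total = 2264.0746 kJ

2264.0746 kJ


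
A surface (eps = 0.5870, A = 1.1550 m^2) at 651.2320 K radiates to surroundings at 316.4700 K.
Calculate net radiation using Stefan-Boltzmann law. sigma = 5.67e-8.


T^4 = 1.7986e+11
Tsurr^4 = 1.0031e+10
Q = 0.5870 * 5.67e-8 * 1.1550 * 1.6983e+11 = 6528.6691 W

6528.6691 W


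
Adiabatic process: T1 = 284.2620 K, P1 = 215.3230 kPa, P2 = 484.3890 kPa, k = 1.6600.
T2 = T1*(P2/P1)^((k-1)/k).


(k-1)/k = 0.3976
(P2/P1)^exp = 1.3804
T2 = 284.2620 * 1.3804 = 392.3846 K

392.3846 K


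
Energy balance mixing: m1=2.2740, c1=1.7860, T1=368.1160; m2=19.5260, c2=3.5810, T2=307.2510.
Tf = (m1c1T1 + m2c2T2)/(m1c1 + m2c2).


num = 22978.8437
den = 73.9840
Tf = 310.5922 K

310.5922 K


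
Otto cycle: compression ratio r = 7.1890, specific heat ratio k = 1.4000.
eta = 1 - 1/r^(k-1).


r^(k-1) = 2.2012
eta = 1 - 1/2.2012 = 0.5457 = 54.5711%

54.5711%


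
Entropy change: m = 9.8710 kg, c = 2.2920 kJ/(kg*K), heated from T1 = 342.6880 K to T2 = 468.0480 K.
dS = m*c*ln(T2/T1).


T2/T1 = 1.3658
ln(T2/T1) = 0.3118
dS = 9.8710 * 2.2920 * 0.3118 = 7.0531 kJ/K

7.0531 kJ/K


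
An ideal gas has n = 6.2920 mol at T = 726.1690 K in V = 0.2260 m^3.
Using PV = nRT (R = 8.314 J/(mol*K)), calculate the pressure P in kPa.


P = nRT/V = 6.2920 * 8.314 * 726.1690 / 0.2260
= 37987.1262 / 0.2260 = 168084.6290 Pa = 168.0846 kPa

168.0846 kPa
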